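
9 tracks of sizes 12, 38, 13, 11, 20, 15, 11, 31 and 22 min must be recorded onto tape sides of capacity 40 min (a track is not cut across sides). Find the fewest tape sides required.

Total = 38 + 31 + 22 + 20 + 15 + 13 + 12 + 11 + 11 = 173 min.
Lower bound: ⌈173/40⌉ = 5 tape sides.
A packing using 5 tape sides:
  side 1: 38 = 38
  side 2: 31 = 31
  side 3: 22 + 15 = 37
  side 4: 20 + 13 = 33
  side 5: 12 + 11 + 11 = 34
This matches the lower bound, so 5 is optimal.

5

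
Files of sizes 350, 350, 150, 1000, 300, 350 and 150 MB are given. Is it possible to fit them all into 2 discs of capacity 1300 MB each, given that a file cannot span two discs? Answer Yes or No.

Total = 2650 MB; ⌈2650/1300⌉ = 3.
At least 3 discs are required, but only 2 are allowed.

No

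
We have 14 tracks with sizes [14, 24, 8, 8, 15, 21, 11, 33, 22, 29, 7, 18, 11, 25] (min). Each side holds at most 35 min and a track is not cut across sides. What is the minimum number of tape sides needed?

Total = 33 + 29 + 25 + 24 + 22 + 21 + 18 + 15 + 14 + 11 + 11 + 8 + 8 + 7 = 246 min.
Lower bound: ⌈246/35⌉ = 8 tape sides.
A packing using 8 tape sides:
  side 1: 33 = 33
  side 2: 29 = 29
  side 3: 25 + 8 = 33
  side 4: 24 + 11 = 35
  side 5: 22 + 11 = 33
  side 6: 21 + 14 = 35
  side 7: 18 + 15 = 33
  side 8: 8 + 7 = 15
This matches the lower bound, so 8 is optimal.

8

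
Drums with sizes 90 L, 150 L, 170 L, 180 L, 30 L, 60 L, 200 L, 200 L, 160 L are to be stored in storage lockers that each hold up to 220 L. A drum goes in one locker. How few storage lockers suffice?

7

Total = 200 + 200 + 180 + 170 + 160 + 150 + 90 + 60 + 30 = 1240 L.
Lower bound: ⌈1240/220⌉ = 6 storage lockers.
A packing using 7 storage lockers:
  locker 1: 200 = 200
  locker 2: 200 = 200
  locker 3: 180 + 30 = 210
  locker 4: 170 = 170
  locker 5: 160 + 60 = 220
  locker 6: 150 = 150
  locker 7: 90 = 90
No arrangement into 6 storage lockers stays within capacity, so 7 is optimal.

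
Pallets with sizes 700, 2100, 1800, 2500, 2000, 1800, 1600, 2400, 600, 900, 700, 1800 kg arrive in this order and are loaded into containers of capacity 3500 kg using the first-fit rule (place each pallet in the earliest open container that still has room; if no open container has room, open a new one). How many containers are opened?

7

  700 → container 1 (new)  [load 700/3500]
  2100 → container 1  [load 2800/3500]
  1800 → container 2 (new)  [load 1800/3500]
  2500 → container 3 (new)  [load 2500/3500]
  2000 → container 4 (new)  [load 2000/3500]
  1800 → container 5 (new)  [load 1800/3500]
  1600 → container 2  [load 3400/3500]
  2400 → container 6 (new)  [load 2400/3500]
  600 → container 1  [load 3400/3500]
  900 → container 3  [load 3400/3500]
  700 → container 4  [load 2700/3500]
  1800 → container 7 (new)  [load 1800/3500]
7 containers opened.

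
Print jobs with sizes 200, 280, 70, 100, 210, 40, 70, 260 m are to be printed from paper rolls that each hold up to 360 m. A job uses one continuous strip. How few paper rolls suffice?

Total = 280 + 260 + 210 + 200 + 100 + 70 + 70 + 40 = 1230 m.
Lower bound: ⌈1230/360⌉ = 4 paper rolls.
A packing using 4 paper rolls:
  roll 1: 280 + 70 = 350
  roll 2: 260 + 100 = 360
  roll 3: 210 + 70 + 40 = 320
  roll 4: 200 = 200
This matches the lower bound, so 4 is optimal.

4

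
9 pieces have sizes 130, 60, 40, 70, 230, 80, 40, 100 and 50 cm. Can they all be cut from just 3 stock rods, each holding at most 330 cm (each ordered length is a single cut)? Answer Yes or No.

A valid assignment using 3 stock rods:
  stock rod 1: 230 + 100 = 330
  stock rod 2: 130 + 80 + 70 + 50 = 330
  stock rod 3: 60 + 40 + 40 = 140
Every load is within 330 cm, so 3 stock rods suffice.

Yes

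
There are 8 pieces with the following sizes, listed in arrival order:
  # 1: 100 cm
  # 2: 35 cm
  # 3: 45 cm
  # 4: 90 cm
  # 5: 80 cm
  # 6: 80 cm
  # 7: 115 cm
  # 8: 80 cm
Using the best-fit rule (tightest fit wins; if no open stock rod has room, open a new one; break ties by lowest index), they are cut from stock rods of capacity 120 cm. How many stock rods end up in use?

7

  100 → stock rod 1 (new)  [load 100/120]
  35 → stock rod 2 (new)  [load 35/120]
  45 → stock rod 2  [load 80/120]
  90 → stock rod 3 (new)  [load 90/120]
  80 → stock rod 4 (new)  [load 80/120]
  80 → stock rod 5 (new)  [load 80/120]
  115 → stock rod 6 (new)  [load 115/120]
  80 → stock rod 7 (new)  [load 80/120]
7 stock rods opened.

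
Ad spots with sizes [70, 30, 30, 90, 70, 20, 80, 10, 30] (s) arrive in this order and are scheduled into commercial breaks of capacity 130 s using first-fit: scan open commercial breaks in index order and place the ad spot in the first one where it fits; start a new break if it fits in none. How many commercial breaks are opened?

  70 → break 1 (new)  [load 70/130]
  30 → break 1  [load 100/130]
  30 → break 1  [load 130/130]
  90 → break 2 (new)  [load 90/130]
  70 → break 3 (new)  [load 70/130]
  20 → break 2  [load 110/130]
  80 → break 4 (new)  [load 80/130]
  10 → break 2  [load 120/130]
  30 → break 3  [load 100/130]
4 commercial breaks opened.

4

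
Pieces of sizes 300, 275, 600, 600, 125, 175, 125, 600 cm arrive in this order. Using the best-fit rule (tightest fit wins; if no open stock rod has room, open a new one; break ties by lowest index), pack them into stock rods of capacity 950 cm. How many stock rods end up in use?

4

  300 → stock rod 1 (new)  [load 300/950]
  275 → stock rod 1  [load 575/950]
  600 → stock rod 2 (new)  [load 600/950]
  600 → stock rod 3 (new)  [load 600/950]
  125 → stock rod 2  [load 725/950]
  175 → stock rod 2  [load 900/950]
  125 → stock rod 3  [load 725/950]
  600 → stock rod 4 (new)  [load 600/950]
4 stock rods opened.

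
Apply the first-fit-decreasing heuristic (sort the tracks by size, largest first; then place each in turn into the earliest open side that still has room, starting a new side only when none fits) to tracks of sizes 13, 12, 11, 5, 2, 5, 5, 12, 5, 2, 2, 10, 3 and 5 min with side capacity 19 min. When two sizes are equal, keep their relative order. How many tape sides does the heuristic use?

5

Sorted descending: 13, 12, 12, 11, 10, 5, 5, 5, 5, 5, 3, 2, 2, 2.
  13 → side 1 (new)  [load 13/19]
  12 → side 2 (new)  [load 12/19]
  12 → side 3 (new)  [load 12/19]
  11 → side 4 (new)  [load 11/19]
  10 → side 5 (new)  [load 10/19]
  5 → side 1  [load 18/19]
  5 → side 2  [load 17/19]
  5 → side 3  [load 17/19]
  5 → side 4  [load 16/19]
  5 → side 5  [load 15/19]
  3 → side 4  [load 19/19]
  2 → side 2  [load 19/19]
  2 → side 3  [load 19/19]
  2 → side 5  [load 17/19]
5 tape sides opened.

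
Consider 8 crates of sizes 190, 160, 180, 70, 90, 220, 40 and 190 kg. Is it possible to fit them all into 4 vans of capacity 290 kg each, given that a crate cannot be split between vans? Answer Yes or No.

No

Total = 1140 kg; ⌈1140/290⌉ = 4.
5 crates each exceed half the capacity and cannot share a van, forcing at least 5 vans.
At least 5 vans are required, but only 4 are allowed.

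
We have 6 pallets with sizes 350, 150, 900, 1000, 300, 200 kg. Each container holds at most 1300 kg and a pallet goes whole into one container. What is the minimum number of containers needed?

Total = 1000 + 900 + 350 + 300 + 200 + 150 = 2900 kg.
Lower bound: ⌈2900/1300⌉ = 3 containers.
A packing using 3 containers:
  container 1: 1000 + 300 = 1300
  container 2: 900 + 350 = 1250
  container 3: 200 + 150 = 350
This matches the lower bound, so 3 is optimal.

3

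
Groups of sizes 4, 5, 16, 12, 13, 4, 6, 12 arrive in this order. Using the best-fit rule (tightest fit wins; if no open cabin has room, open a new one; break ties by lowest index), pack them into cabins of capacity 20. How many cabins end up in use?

5

  4 → cabin 1 (new)  [load 4/20]
  5 → cabin 1  [load 9/20]
  16 → cabin 2 (new)  [load 16/20]
  12 → cabin 3 (new)  [load 12/20]
  13 → cabin 4 (new)  [load 13/20]
  4 → cabin 2  [load 20/20]
  6 → cabin 4  [load 19/20]
  12 → cabin 5 (new)  [load 12/20]
5 cabins opened.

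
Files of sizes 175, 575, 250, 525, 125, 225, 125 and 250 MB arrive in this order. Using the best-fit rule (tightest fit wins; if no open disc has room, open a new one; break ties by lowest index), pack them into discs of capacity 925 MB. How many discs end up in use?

  175 → disc 1 (new)  [load 175/925]
  575 → disc 1  [load 750/925]
  250 → disc 2 (new)  [load 250/925]
  525 → disc 2  [load 775/925]
  125 → disc 2  [load 900/925]
  225 → disc 3 (new)  [load 225/925]
  125 → disc 1  [load 875/925]
  250 → disc 3  [load 475/925]
3 discs opened.

3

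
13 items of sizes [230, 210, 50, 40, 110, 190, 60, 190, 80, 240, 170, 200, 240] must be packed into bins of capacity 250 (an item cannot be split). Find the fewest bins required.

Total = 240 + 240 + 230 + 210 + 200 + 190 + 190 + 170 + 110 + 80 + 60 + 50 + 40 = 2010.
Lower bound: ⌈2010/250⌉ = 9 bins.
A packing using 9 bins:
  bin 1: 240 = 240
  bin 2: 240 = 240
  bin 3: 230 = 230
  bin 4: 210 + 40 = 250
  bin 5: 200 + 50 = 250
  bin 6: 190 + 60 = 250
  bin 7: 190 = 190
  bin 8: 170 + 80 = 250
  bin 9: 110 = 110
This matches the lower bound, so 9 is optimal.

9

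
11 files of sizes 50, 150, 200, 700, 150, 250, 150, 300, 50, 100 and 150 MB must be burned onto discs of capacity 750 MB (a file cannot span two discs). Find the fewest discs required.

Total = 700 + 300 + 250 + 200 + 150 + 150 + 150 + 150 + 100 + 50 + 50 = 2250 MB.
Lower bound: ⌈2250/750⌉ = 3 discs.
A packing using 3 discs:
  disc 1: 700 + 50 = 750
  disc 2: 300 + 250 + 200 = 750
  disc 3: 150 + 150 + 150 + 150 + 100 + 50 = 750
This matches the lower bound, so 3 is optimal.

3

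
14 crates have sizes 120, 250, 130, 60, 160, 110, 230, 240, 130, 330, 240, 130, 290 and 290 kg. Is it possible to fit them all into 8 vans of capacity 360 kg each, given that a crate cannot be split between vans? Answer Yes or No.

No

Total = 2710 kg; ⌈2710/360⌉ = 8.
The bound of 8 does not rule out 8, but exhaustive search shows no assignment into 8 vans of capacity 360 kg exists — the minimum is 9.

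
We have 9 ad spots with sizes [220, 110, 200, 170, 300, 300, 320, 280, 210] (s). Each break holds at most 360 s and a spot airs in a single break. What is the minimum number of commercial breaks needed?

8

Total = 320 + 300 + 300 + 280 + 220 + 210 + 200 + 170 + 110 = 2110 s.
Lower bound: ⌈2110/360⌉ = 6 commercial breaks.
Also, 7 ad spots each exceed 180 s, and no two of those can share a break, so at least 7 commercial breaks are needed.
A packing using 8 commercial breaks:
  break 1: 320 = 320
  break 2: 300 = 300
  break 3: 300 = 300
  break 4: 280 = 280
  break 5: 220 + 110 = 330
  break 6: 210 = 210
  break 7: 200 = 200
  break 8: 170 = 170
No arrangement into 7 commercial breaks stays within capacity, so 8 is optimal.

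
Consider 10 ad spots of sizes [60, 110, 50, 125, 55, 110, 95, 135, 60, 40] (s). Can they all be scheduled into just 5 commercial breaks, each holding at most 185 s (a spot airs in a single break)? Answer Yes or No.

Yes

A valid assignment using 5 commercial breaks:
  break 1: 135 + 50 = 185
  break 2: 125 + 60 = 185
  break 3: 110 + 60 = 170
  break 4: 110 + 55 = 165
  break 5: 95 + 40 = 135
Every load is within 185 s, so 5 commercial breaks suffice.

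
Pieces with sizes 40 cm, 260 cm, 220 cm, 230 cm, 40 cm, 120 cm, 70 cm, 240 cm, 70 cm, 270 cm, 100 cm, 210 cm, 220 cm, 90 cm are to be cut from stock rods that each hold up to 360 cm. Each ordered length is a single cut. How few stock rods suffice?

7

Total = 270 + 260 + 240 + 230 + 220 + 220 + 210 + 120 + 100 + 90 + 70 + 70 + 40 + 40 = 2180 cm.
Lower bound: ⌈2180/360⌉ = 7 stock rods.
A packing using 7 stock rods:
  stock rod 1: 270 + 90 = 360
  stock rod 2: 260 + 100 = 360
  stock rod 3: 240 + 120 = 360
  stock rod 4: 230 + 70 + 40 = 340
  stock rod 5: 220 + 70 + 40 = 330
  stock rod 6: 220 = 220
  stock rod 7: 210 = 210
This matches the lower bound, so 7 is optimal.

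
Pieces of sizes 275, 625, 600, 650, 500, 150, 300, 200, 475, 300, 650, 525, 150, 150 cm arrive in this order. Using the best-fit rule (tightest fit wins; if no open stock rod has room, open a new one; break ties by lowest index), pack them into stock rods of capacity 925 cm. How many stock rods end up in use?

  275 → stock rod 1 (new)  [load 275/925]
  625 → stock rod 1  [load 900/925]
  600 → stock rod 2 (new)  [load 600/925]
  650 → stock rod 3 (new)  [load 650/925]
  500 → stock rod 4 (new)  [load 500/925]
  150 → stock rod 3  [load 800/925]
  300 → stock rod 2  [load 900/925]
  200 → stock rod 4  [load 700/925]
  475 → stock rod 5 (new)  [load 475/925]
  300 → stock rod 5  [load 775/925]
  650 → stock rod 6 (new)  [load 650/925]
  525 → stock rod 7 (new)  [load 525/925]
  150 → stock rod 5  [load 925/925]
  150 → stock rod 4  [load 850/925]
7 stock rods opened.

7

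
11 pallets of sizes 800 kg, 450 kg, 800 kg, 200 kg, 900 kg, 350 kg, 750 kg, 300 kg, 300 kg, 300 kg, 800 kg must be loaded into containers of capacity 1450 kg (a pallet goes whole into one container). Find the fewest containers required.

5

Total = 900 + 800 + 800 + 800 + 750 + 450 + 350 + 300 + 300 + 300 + 200 = 5950 kg.
Lower bound: ⌈5950/1450⌉ = 5 containers.
A packing using 5 containers:
  container 1: 900 + 450 = 1350
  container 2: 800 + 350 + 300 = 1450
  container 3: 800 + 300 + 300 = 1400
  container 4: 800 + 200 = 1000
  container 5: 750 = 750
This matches the lower bound, so 5 is optimal.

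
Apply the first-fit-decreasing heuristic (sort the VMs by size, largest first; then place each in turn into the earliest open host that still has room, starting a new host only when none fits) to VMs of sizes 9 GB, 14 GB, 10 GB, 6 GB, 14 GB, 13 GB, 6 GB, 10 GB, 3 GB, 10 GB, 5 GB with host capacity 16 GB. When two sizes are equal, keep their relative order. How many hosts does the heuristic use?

Sorted descending: 14, 14, 13, 10, 10, 10, 9, 6, 6, 5, 3.
  14 → host 1 (new)  [load 14/16]
  14 → host 2 (new)  [load 14/16]
  13 → host 3 (new)  [load 13/16]
  10 → host 4 (new)  [load 10/16]
  10 → host 5 (new)  [load 10/16]
  10 → host 6 (new)  [load 10/16]
  9 → host 7 (new)  [load 9/16]
  6 → host 4  [load 16/16]
  6 → host 5  [load 16/16]
  5 → host 6  [load 15/16]
  3 → host 3  [load 16/16]
7 hosts opened.

7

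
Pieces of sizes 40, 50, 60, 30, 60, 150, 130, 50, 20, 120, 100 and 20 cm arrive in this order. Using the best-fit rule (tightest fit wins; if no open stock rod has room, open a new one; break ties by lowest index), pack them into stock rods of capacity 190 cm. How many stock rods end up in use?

  40 → stock rod 1 (new)  [load 40/190]
  50 → stock rod 1  [load 90/190]
  60 → stock rod 1  [load 150/190]
  30 → stock rod 1  [load 180/190]
  60 → stock rod 2 (new)  [load 60/190]
  150 → stock rod 3 (new)  [load 150/190]
  130 → stock rod 2  [load 190/190]
  50 → stock rod 4 (new)  [load 50/190]
  20 → stock rod 3  [load 170/190]
  120 → stock rod 4  [load 170/190]
  100 → stock rod 5 (new)  [load 100/190]
  20 → stock rod 3  [load 190/190]
5 stock rods opened.

5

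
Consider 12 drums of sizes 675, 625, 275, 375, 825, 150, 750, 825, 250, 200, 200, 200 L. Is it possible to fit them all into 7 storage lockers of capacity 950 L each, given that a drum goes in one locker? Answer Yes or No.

A valid assignment using 6 storage lockers:
  locker 1: 825 = 825
  locker 2: 825 = 825
  locker 3: 750 + 200 = 950
  locker 4: 675 + 275 = 950
  locker 5: 625 + 250 = 875
  locker 6: 375 + 200 + 200 + 150 = 925
That uses only 6 ≤ 7, so 7 storage lockers are enough.

Yes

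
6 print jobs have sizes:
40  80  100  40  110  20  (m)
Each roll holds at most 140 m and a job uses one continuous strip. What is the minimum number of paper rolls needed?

3

Total = 110 + 100 + 80 + 40 + 40 + 20 = 390 m.
Lower bound: ⌈390/140⌉ = 3 paper rolls.
A packing using 3 paper rolls:
  roll 1: 110 + 20 = 130
  roll 2: 100 + 40 = 140
  roll 3: 80 + 40 = 120
This matches the lower bound, so 3 is optimal.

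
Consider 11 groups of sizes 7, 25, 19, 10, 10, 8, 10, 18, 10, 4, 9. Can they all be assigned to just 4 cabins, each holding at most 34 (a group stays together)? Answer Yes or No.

A valid assignment using 4 cabins:
  cabin 1: 25 + 9 = 34
  cabin 2: 19 + 10 + 4 = 33
  cabin 3: 18 + 8 + 7 = 33
  cabin 4: 10 + 10 + 10 = 30
Every load is within 34, so 4 cabins suffice.

Yes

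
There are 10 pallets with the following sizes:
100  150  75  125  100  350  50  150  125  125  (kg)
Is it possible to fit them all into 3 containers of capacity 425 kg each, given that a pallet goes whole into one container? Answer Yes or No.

Total = 1350 kg; ⌈1350/425⌉ = 4.
At least 4 containers are required, but only 3 are allowed.

No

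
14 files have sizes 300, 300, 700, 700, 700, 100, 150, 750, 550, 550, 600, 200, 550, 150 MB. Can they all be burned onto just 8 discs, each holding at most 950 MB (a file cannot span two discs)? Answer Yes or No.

A valid assignment using 8 discs:
  disc 1: 750 + 200 = 950
  disc 2: 700 + 150 + 100 = 950
  disc 3: 700 + 150 = 850
  disc 4: 700 = 700
  disc 5: 600 + 300 = 900
  disc 6: 550 + 300 = 850
  disc 7: 550 = 550
  disc 8: 550 = 550
Every load is within 950 MB, so 8 discs suffice.

Yes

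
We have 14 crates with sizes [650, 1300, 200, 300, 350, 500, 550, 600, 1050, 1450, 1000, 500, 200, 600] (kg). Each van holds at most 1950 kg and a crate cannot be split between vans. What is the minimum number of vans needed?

5

Total = 1450 + 1300 + 1050 + 1000 + 650 + 600 + 600 + 550 + 500 + 500 + 350 + 300 + 200 + 200 = 9250 kg.
Lower bound: ⌈9250/1950⌉ = 5 vans.
A packing using 5 vans:
  van 1: 1450 + 500 = 1950
  van 2: 1300 + 650 = 1950
  van 3: 1050 + 600 + 300 = 1950
  van 4: 1000 + 600 + 350 = 1950
  van 5: 550 + 500 + 200 + 200 = 1450
This matches the lower bound, so 5 is optimal.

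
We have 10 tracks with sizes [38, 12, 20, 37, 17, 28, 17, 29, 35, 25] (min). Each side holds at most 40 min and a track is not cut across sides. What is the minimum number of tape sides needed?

Total = 38 + 37 + 35 + 29 + 28 + 25 + 20 + 17 + 17 + 12 = 258 min.
Lower bound: ⌈258/40⌉ = 7 tape sides.
A packing using 8 tape sides:
  side 1: 38 = 38
  side 2: 37 = 37
  side 3: 35 = 35
  side 4: 29 = 29
  side 5: 28 + 12 = 40
  side 6: 25 = 25
  side 7: 20 + 17 = 37
  side 8: 17 = 17
No arrangement into 7 tape sides stays within capacity, so 8 is optimal.

8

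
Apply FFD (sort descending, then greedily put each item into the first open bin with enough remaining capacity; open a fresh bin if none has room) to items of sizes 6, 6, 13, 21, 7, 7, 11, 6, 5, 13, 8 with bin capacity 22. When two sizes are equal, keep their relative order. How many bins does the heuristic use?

Sorted descending: 21, 13, 13, 11, 8, 7, 7, 6, 6, 6, 5.
  21 → bin 1 (new)  [load 21/22]
  13 → bin 2 (new)  [load 13/22]
  13 → bin 3 (new)  [load 13/22]
  11 → bin 4 (new)  [load 11/22]
  8 → bin 2  [load 21/22]
  7 → bin 3  [load 20/22]
  7 → bin 4  [load 18/22]
  6 → bin 5 (new)  [load 6/22]
  6 → bin 5  [load 12/22]
  6 → bin 5  [load 18/22]
  5 → bin 6 (new)  [load 5/22]
6 bins opened.

6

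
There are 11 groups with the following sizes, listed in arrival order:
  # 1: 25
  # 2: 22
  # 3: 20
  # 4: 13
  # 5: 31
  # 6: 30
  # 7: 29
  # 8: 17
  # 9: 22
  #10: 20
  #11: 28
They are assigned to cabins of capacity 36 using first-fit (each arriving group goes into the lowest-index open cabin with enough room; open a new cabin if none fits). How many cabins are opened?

  25 → cabin 1 (new)  [load 25/36]
  22 → cabin 2 (new)  [load 22/36]
  20 → cabin 3 (new)  [load 20/36]
  13 → cabin 2  [load 35/36]
  31 → cabin 4 (new)  [load 31/36]
  30 → cabin 5 (new)  [load 30/36]
  29 → cabin 6 (new)  [load 29/36]
  17 → cabin 7 (new)  [load 17/36]
  22 → cabin 8 (new)  [load 22/36]
  20 → cabin 9 (new)  [load 20/36]
  28 → cabin 10 (new)  [load 28/36]
10 cabins opened.

10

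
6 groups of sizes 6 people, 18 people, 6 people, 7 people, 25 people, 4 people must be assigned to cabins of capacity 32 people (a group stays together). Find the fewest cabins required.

3

Total = 25 + 18 + 7 + 6 + 6 + 4 = 66 people.
Lower bound: ⌈66/32⌉ = 3 cabins.
A packing using 3 cabins:
  cabin 1: 25 + 7 = 32
  cabin 2: 18 + 6 + 6 = 30
  cabin 3: 4 = 4
This matches the lower bound, so 3 is optimal.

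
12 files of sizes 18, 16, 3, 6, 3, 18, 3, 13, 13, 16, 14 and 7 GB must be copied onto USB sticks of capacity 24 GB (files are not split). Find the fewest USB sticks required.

Total = 18 + 18 + 16 + 16 + 14 + 13 + 13 + 7 + 6 + 3 + 3 + 3 = 130 GB.
Lower bound: ⌈130/24⌉ = 6 USB sticks.
Also, 7 files each exceed 12 GB, and no two of those can share a USB stick, so at least 7 USB sticks are needed.
A packing using 7 USB sticks:
  USB stick 1: 18 + 6 = 24
  USB stick 2: 18 + 3 + 3 = 24
  USB stick 3: 16 + 7 = 23
  USB stick 4: 16 + 3 = 19
  USB stick 5: 14 = 14
  USB stick 6: 13 = 13
  USB stick 7: 13 = 13
This matches the lower bound, so 7 is optimal.

7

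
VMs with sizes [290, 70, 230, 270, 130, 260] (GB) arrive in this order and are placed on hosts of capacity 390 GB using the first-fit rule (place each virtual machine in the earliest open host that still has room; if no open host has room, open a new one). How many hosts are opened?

4

  290 → host 1 (new)  [load 290/390]
  70 → host 1  [load 360/390]
  230 → host 2 (new)  [load 230/390]
  270 → host 3 (new)  [load 270/390]
  130 → host 2  [load 360/390]
  260 → host 4 (new)  [load 260/390]
4 hosts opened.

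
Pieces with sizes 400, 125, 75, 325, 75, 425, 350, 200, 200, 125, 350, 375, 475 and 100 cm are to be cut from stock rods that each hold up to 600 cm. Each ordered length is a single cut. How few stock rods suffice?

7

Total = 475 + 425 + 400 + 375 + 350 + 350 + 325 + 200 + 200 + 125 + 125 + 100 + 75 + 75 = 3600 cm.
Lower bound: ⌈3600/600⌉ = 6 stock rods.
Also, 7 pieces each exceed 300 cm, and no two of those can share a stock rod, so at least 7 stock rods are needed.
A packing using 7 stock rods:
  stock rod 1: 475 + 125 = 600
  stock rod 2: 425 + 125 = 550
  stock rod 3: 400 + 200 = 600
  stock rod 4: 375 + 200 = 575
  stock rod 5: 350 + 100 + 75 + 75 = 600
  stock rod 6: 350 = 350
  stock rod 7: 325 = 325
This matches the lower bound, so 7 is optimal.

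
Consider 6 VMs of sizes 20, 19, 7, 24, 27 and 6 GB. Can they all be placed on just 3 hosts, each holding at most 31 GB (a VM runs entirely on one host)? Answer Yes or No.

Total = 103 GB; ⌈103/31⌉ = 4.
At least 4 hosts are required, but only 3 are allowed.

No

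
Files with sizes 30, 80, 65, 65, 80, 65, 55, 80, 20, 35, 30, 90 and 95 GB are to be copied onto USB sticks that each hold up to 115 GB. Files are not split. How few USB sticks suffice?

9

Total = 95 + 90 + 80 + 80 + 80 + 65 + 65 + 65 + 55 + 35 + 30 + 30 + 20 = 790 GB.
Lower bound: ⌈790/115⌉ = 7 USB sticks.
Also, 8 files each exceed 115/2 GB, and no two of those can share a USB stick, so at least 8 USB sticks are needed.
A packing using 9 USB sticks:
  USB stick 1: 95 + 20 = 115
  USB stick 2: 90 = 90
  USB stick 3: 80 + 35 = 115
  USB stick 4: 80 + 30 = 110
  USB stick 5: 80 + 30 = 110
  USB stick 6: 65 = 65
  USB stick 7: 65 = 65
  USB stick 8: 65 = 65
  USB stick 9: 55 = 55
No arrangement into 8 USB sticks stays within capacity, so 9 is optimal.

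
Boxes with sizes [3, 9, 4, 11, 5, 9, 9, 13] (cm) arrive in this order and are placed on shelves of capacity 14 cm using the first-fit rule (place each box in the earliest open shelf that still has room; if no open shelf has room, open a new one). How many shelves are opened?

  3 → shelf 1 (new)  [load 3/14]
  9 → shelf 1  [load 12/14]
  4 → shelf 2 (new)  [load 4/14]
  11 → shelf 3 (new)  [load 11/14]
  5 → shelf 2  [load 9/14]
  9 → shelf 4 (new)  [load 9/14]
  9 → shelf 5 (new)  [load 9/14]
  13 → shelf 6 (new)  [load 13/14]
6 shelves opened.

6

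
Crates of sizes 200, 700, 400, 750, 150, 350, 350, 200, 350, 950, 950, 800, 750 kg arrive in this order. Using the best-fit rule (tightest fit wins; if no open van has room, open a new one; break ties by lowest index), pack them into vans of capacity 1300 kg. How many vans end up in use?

  200 → van 1 (new)  [load 200/1300]
  700 → van 1  [load 900/1300]
  400 → van 1  [load 1300/1300]
  750 → van 2 (new)  [load 750/1300]
  150 → van 2  [load 900/1300]
  350 → van 2  [load 1250/1300]
  350 → van 3 (new)  [load 350/1300]
  200 → van 3  [load 550/1300]
  350 → van 3  [load 900/1300]
  950 → van 4 (new)  [load 950/1300]
  950 → van 5 (new)  [load 950/1300]
  800 → van 6 (new)  [load 800/1300]
  750 → van 7 (new)  [load 750/1300]
7 vans opened.

7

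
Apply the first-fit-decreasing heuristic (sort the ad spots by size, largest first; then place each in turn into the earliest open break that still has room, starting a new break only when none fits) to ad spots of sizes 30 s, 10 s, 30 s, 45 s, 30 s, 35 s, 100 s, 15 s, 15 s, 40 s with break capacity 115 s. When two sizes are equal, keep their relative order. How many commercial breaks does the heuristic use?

Sorted descending: 100, 45, 40, 35, 30, 30, 30, 15, 15, 10.
  100 → break 1 (new)  [load 100/115]
  45 → break 2 (new)  [load 45/115]
  40 → break 2  [load 85/115]
  35 → break 3 (new)  [load 35/115]
  30 → break 2  [load 115/115]
  30 → break 3  [load 65/115]
  30 → break 3  [load 95/115]
  15 → break 1  [load 115/115]
  15 → break 3  [load 110/115]
  10 → break 4 (new)  [load 10/115]
4 commercial breaks opened.

4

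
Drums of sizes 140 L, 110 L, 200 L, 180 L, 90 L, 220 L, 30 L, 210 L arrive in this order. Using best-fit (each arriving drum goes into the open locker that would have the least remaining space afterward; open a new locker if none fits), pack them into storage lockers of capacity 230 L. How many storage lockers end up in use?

  140 → locker 1 (new)  [load 140/230]
  110 → locker 2 (new)  [load 110/230]
  200 → locker 3 (new)  [load 200/230]
  180 → locker 4 (new)  [load 180/230]
  90 → locker 1  [load 230/230]
  220 → locker 5 (new)  [load 220/230]
  30 → locker 3  [load 230/230]
  210 → locker 6 (new)  [load 210/230]
6 storage lockers opened.

6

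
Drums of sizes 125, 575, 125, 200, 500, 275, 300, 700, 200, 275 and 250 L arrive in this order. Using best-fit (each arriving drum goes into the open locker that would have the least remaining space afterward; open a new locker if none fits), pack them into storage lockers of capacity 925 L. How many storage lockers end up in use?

  125 → locker 1 (new)  [load 125/925]
  575 → locker 1  [load 700/925]
  125 → locker 1  [load 825/925]
  200 → locker 2 (new)  [load 200/925]
  500 → locker 2  [load 700/925]
  275 → locker 3 (new)  [load 275/925]
  300 → locker 3  [load 575/925]
  700 → locker 4 (new)  [load 700/925]
  200 → locker 2  [load 900/925]
  275 → locker 3  [load 850/925]
  250 → locker 5 (new)  [load 250/925]
5 storage lockers opened.

5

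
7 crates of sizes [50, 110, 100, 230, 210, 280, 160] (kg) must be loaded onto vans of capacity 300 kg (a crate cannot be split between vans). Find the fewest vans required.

5

Total = 280 + 230 + 210 + 160 + 110 + 100 + 50 = 1140 kg.
Lower bound: ⌈1140/300⌉ = 4 vans.
A packing using 5 vans:
  van 1: 280 = 280
  van 2: 230 + 50 = 280
  van 3: 210 = 210
  van 4: 160 + 110 = 270
  van 5: 100 = 100
No arrangement into 4 vans stays within capacity, so 5 is optimal.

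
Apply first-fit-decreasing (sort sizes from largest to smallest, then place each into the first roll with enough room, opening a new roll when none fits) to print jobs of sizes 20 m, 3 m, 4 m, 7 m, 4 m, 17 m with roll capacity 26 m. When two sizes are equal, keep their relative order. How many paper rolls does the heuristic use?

3

Sorted descending: 20, 17, 7, 4, 4, 3.
  20 → roll 1 (new)  [load 20/26]
  17 → roll 2 (new)  [load 17/26]
  7 → roll 2  [load 24/26]
  4 → roll 1  [load 24/26]
  4 → roll 3 (new)  [load 4/26]
  3 → roll 3  [load 7/26]
3 paper rolls opened.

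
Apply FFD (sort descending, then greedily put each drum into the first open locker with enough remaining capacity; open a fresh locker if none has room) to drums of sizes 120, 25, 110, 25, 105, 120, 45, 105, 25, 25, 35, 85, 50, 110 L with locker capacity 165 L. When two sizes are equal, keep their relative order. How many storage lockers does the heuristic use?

7

Sorted descending: 120, 120, 110, 110, 105, 105, 85, 50, 45, 35, 25, 25, 25, 25.
  120 → locker 1 (new)  [load 120/165]
  120 → locker 2 (new)  [load 120/165]
  110 → locker 3 (new)  [load 110/165]
  110 → locker 4 (new)  [load 110/165]
  105 → locker 5 (new)  [load 105/165]
  105 → locker 6 (new)  [load 105/165]
  85 → locker 7 (new)  [load 85/165]
  50 → locker 3  [load 160/165]
  45 → locker 1  [load 165/165]
  35 → locker 2  [load 155/165]
  25 → locker 4  [load 135/165]
  25 → locker 4  [load 160/165]
  25 → locker 5  [load 130/165]
  25 → locker 5  [load 155/165]
7 storage lockers opened.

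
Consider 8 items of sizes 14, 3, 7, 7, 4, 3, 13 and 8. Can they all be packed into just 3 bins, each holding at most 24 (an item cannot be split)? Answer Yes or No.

Yes

A valid assignment using 3 bins:
  bin 1: 14 + 8 = 22
  bin 2: 13 + 7 + 4 = 24
  bin 3: 7 + 3 + 3 = 13
Every load is within 24, so 3 bins suffice.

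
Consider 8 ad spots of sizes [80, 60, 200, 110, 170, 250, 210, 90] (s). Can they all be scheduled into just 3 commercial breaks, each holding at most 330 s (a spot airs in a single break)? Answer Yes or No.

Total = 1170 s; ⌈1170/330⌉ = 4.
At least 4 commercial breaks are required, but only 3 are allowed.

No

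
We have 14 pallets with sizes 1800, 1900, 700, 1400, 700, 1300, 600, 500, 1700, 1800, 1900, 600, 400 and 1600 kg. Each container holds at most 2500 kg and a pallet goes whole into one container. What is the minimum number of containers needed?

8

Total = 1900 + 1900 + 1800 + 1800 + 1700 + 1600 + 1400 + 1300 + 700 + 700 + 600 + 600 + 500 + 400 = 16900 kg.
Lower bound: ⌈16900/2500⌉ = 7 containers.
Also, 8 pallets each exceed 1250 kg, and no two of those can share a container, so at least 8 containers are needed.
A packing using 8 containers:
  container 1: 1900 + 600 = 2500
  container 2: 1900 + 600 = 2500
  container 3: 1800 + 700 = 2500
  container 4: 1800 + 700 = 2500
  container 5: 1700 + 500 = 2200
  container 6: 1600 + 400 = 2000
  container 7: 1400 = 1400
  container 8: 1300 = 1300
This matches the lower bound, so 8 is optimal.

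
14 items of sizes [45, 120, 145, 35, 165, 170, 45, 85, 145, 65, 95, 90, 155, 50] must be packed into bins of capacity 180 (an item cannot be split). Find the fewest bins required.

9

Total = 170 + 165 + 155 + 145 + 145 + 120 + 95 + 90 + 85 + 65 + 50 + 45 + 45 + 35 = 1410.
Lower bound: ⌈1410/180⌉ = 8 bins.
A packing using 9 bins:
  bin 1: 170 = 170
  bin 2: 165 = 165
  bin 3: 155 = 155
  bin 4: 145 + 35 = 180
  bin 5: 145 = 145
  bin 6: 120 + 50 = 170
  bin 7: 95 + 85 = 180
  bin 8: 90 + 65 = 155
  bin 9: 45 + 45 = 90
No arrangement into 8 bins stays within capacity, so 9 is optimal.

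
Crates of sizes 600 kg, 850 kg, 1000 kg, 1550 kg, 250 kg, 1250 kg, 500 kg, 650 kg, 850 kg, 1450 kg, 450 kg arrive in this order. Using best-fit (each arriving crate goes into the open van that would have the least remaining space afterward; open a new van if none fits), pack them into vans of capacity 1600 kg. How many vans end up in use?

  600 → van 1 (new)  [load 600/1600]
  850 → van 1  [load 1450/1600]
  1000 → van 2 (new)  [load 1000/1600]
  1550 → van 3 (new)  [load 1550/1600]
  250 → van 2  [load 1250/1600]
  1250 → van 4 (new)  [load 1250/1600]
  500 → van 5 (new)  [load 500/1600]
  650 → van 5  [load 1150/1600]
  850 → van 6 (new)  [load 850/1600]
  1450 → van 7 (new)  [load 1450/1600]
  450 → van 5  [load 1600/1600]
7 vans opened.

7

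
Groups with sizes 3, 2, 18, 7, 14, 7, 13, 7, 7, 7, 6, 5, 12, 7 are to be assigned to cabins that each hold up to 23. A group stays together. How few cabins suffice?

Total = 18 + 14 + 13 + 12 + 7 + 7 + 7 + 7 + 7 + 7 + 6 + 5 + 3 + 2 = 115.
Lower bound: ⌈115/23⌉ = 5 cabins.
A packing using 6 cabins:
  cabin 1: 18 + 5 = 23
  cabin 2: 14 + 7 + 2 = 23
  cabin 3: 13 + 7 + 3 = 23
  cabin 4: 12 + 7 = 19
  cabin 5: 7 + 7 + 7 = 21
  cabin 6: 6 = 6
No arrangement into 5 cabins stays within capacity, so 6 is optimal.

6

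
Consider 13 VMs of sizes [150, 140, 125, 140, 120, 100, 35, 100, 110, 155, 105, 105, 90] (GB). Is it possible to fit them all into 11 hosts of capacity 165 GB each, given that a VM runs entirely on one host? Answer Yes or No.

Total = 1475 GB; ⌈1475/165⌉ = 9.
12 VMs each exceed half the capacity and cannot share a host, forcing at least 12 hosts.
At least 12 hosts are required, but only 11 are allowed.

No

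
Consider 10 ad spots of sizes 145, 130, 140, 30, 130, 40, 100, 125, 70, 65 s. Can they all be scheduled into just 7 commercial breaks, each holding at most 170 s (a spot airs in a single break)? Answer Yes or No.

A valid assignment using 7 commercial breaks:
  break 1: 145 = 145
  break 2: 140 + 30 = 170
  break 3: 130 + 40 = 170
  break 4: 130 = 130
  break 5: 125 = 125
  break 6: 100 + 70 = 170
  break 7: 65 = 65
Every load is within 170 s, so 7 commercial breaks suffice.

Yes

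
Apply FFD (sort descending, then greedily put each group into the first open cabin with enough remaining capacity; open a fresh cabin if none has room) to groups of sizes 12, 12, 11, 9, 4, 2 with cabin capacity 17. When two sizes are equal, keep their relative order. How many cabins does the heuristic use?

Sorted descending: 12, 12, 11, 9, 4, 2.
  12 → cabin 1 (new)  [load 12/17]
  12 → cabin 2 (new)  [load 12/17]
  11 → cabin 3 (new)  [load 11/17]
  9 → cabin 4 (new)  [load 9/17]
  4 → cabin 1  [load 16/17]
  2 → cabin 2  [load 14/17]
4 cabins opened.

4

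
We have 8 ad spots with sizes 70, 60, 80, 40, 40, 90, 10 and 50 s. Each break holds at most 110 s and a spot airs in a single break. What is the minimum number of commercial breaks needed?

Total = 90 + 80 + 70 + 60 + 50 + 40 + 40 + 10 = 440 s.
Lower bound: ⌈440/110⌉ = 4 commercial breaks.
A packing using 5 commercial breaks:
  break 1: 90 + 10 = 100
  break 2: 80 = 80
  break 3: 70 + 40 = 110
  break 4: 60 + 50 = 110
  break 5: 40 = 40
No arrangement into 4 commercial breaks stays within capacity, so 5 is optimal.

5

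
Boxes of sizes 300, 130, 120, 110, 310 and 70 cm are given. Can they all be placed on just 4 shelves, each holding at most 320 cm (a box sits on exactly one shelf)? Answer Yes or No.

A valid assignment using 4 shelves:
  shelf 1: 310 = 310
  shelf 2: 300 = 300
  shelf 3: 130 + 120 + 70 = 320
  shelf 4: 110 = 110
Every load is within 320 cm, so 4 shelves suffice.

Yes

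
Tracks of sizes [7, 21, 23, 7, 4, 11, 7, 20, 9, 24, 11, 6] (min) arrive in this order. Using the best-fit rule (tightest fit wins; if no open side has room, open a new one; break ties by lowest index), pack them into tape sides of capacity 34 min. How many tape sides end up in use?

5

  7 → side 1 (new)  [load 7/34]
  21 → side 1  [load 28/34]
  23 → side 2 (new)  [load 23/34]
  7 → side 2  [load 30/34]
  4 → side 2  [load 34/34]
  11 → side 3 (new)  [load 11/34]
  7 → side 3  [load 18/34]
  20 → side 4 (new)  [load 20/34]
  9 → side 4  [load 29/34]
  24 → side 5 (new)  [load 24/34]
  11 → side 3  [load 29/34]
  6 → side 1  [load 34/34]
5 tape sides opened.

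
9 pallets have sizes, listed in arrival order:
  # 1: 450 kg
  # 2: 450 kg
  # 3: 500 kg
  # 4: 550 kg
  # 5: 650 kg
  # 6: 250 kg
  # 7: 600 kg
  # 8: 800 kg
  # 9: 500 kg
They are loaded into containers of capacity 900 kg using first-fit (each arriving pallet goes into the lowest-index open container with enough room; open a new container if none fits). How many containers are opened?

7

  450 → container 1 (new)  [load 450/900]
  450 → container 1  [load 900/900]
  500 → container 2 (new)  [load 500/900]
  550 → container 3 (new)  [load 550/900]
  650 → container 4 (new)  [load 650/900]
  250 → container 2  [load 750/900]
  600 → container 5 (new)  [load 600/900]
  800 → container 6 (new)  [load 800/900]
  500 → container 7 (new)  [load 500/900]
7 containers opened.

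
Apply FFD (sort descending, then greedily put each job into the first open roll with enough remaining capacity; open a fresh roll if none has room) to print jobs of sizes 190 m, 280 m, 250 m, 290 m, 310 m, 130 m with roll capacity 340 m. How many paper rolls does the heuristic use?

5

Sorted descending: 310, 290, 280, 250, 190, 130.
  310 → roll 1 (new)  [load 310/340]
  290 → roll 2 (new)  [load 290/340]
  280 → roll 3 (new)  [load 280/340]
  250 → roll 4 (new)  [load 250/340]
  190 → roll 5 (new)  [load 190/340]
  130 → roll 5  [load 320/340]
5 paper rolls opened.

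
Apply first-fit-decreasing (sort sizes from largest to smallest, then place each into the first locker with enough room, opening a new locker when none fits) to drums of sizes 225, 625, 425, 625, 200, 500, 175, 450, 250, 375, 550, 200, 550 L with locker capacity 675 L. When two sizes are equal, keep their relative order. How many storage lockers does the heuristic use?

9

Sorted descending: 625, 625, 550, 550, 500, 450, 425, 375, 250, 225, 200, 200, 175.
  625 → locker 1 (new)  [load 625/675]
  625 → locker 2 (new)  [load 625/675]
  550 → locker 3 (new)  [load 550/675]
  550 → locker 4 (new)  [load 550/675]
  500 → locker 5 (new)  [load 500/675]
  450 → locker 6 (new)  [load 450/675]
  425 → locker 7 (new)  [load 425/675]
  375 → locker 8 (new)  [load 375/675]
  250 → locker 7  [load 675/675]
  225 → locker 6  [load 675/675]
  200 → locker 8  [load 575/675]
  200 → locker 9 (new)  [load 200/675]
  175 → locker 5  [load 675/675]
9 storage lockers opened.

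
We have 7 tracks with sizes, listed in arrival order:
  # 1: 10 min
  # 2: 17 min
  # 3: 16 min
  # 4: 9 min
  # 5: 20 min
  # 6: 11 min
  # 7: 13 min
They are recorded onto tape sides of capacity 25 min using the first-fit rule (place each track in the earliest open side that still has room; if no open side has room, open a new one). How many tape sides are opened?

5

  10 → side 1 (new)  [load 10/25]
  17 → side 2 (new)  [load 17/25]
  16 → side 3 (new)  [load 16/25]
  9 → side 1  [load 19/25]
  20 → side 4 (new)  [load 20/25]
  11 → side 5 (new)  [load 11/25]
  13 → side 5  [load 24/25]
5 tape sides opened.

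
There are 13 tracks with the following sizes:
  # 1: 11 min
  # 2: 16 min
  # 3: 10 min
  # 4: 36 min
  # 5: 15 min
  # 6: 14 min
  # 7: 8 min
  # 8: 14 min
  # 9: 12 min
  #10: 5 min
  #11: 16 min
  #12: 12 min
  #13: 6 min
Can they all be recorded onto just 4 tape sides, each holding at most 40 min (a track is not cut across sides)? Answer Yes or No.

No

Total = 175 min; ⌈175/40⌉ = 5.
At least 5 tape sides are required, but only 4 are allowed.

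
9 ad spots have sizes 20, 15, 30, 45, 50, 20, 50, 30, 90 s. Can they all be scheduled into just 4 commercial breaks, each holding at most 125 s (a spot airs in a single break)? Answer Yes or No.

Yes

A valid assignment using 3 commercial breaks:
  break 1: 90 + 30 = 120
  break 2: 50 + 50 + 20 = 120
  break 3: 45 + 30 + 20 + 15 = 110
That uses only 3 ≤ 4, so 4 commercial breaks are enough.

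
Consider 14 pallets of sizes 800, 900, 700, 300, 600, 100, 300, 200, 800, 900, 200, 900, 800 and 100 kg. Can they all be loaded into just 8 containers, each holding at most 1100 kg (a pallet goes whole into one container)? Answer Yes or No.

A valid assignment using 8 containers:
  container 1: 900 + 200 = 1100
  container 2: 900 + 200 = 1100
  container 3: 900 + 100 + 100 = 1100
  container 4: 800 + 300 = 1100
  container 5: 800 + 300 = 1100
  container 6: 800 = 800
  container 7: 700 = 700
  container 8: 600 = 600
Every load is within 1100 kg, so 8 containers suffice.

Yes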